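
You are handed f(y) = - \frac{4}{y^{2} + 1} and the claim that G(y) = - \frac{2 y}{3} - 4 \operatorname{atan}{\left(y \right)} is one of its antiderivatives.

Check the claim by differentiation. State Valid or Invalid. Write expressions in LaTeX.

d/dy[G] = \frac{- 2 y^{2} - 14}{3 y^{2} + 3}
d/dy[G] - f(y) = - \frac{2}{3} != 0.

Invalid: d/dy[G] - f = - \frac{2}{3}, which is not 0.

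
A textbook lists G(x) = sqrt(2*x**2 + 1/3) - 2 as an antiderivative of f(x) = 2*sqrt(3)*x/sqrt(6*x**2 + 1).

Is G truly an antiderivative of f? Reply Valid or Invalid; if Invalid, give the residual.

Valid - differentiating G returns exactly f.

d/dx[G] = 2*sqrt(3)*x/sqrt(6*x**2 + 1)
This equals f(x) exactly, so the claim holds.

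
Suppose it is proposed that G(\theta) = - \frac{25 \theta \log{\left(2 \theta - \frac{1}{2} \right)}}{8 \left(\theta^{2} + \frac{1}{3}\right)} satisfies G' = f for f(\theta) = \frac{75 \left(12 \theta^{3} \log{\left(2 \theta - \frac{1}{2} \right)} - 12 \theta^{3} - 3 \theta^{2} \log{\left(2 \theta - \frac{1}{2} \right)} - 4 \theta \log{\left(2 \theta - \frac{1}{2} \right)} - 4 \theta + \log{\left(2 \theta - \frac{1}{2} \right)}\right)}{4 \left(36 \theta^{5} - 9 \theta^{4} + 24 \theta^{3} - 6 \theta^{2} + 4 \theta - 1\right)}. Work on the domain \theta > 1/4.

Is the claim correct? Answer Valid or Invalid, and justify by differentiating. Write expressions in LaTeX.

d/d\theta[G] = \frac{900 \theta^{3} \log{\left(2 \theta - \frac{1}{2} \right)} - 900 \theta^{3} - 225 \theta^{2} \log{\left(2 \theta - \frac{1}{2} \right)} - 300 \theta \log{\left(2 \theta - \frac{1}{2} \right)} - 300 \theta + 75 \log{\left(2 \theta - \frac{1}{2} \right)}}{288 \theta^{5} - 72 \theta^{4} + 192 \theta^{3} - 48 \theta^{2} + 32 \theta - 8}
d/d\theta[G] - f(\theta) = \frac{- 900 \theta^{3} \log{\left(2 \theta - \frac{1}{2} \right)} + 900 \theta^{3} + 225 \theta^{2} \log{\left(2 \theta - \frac{1}{2} \right)} + 300 \theta \log{\left(2 \theta - \frac{1}{2} \right)} + 300 \theta - 75 \log{\left(2 \theta - \frac{1}{2} \right)}}{288 \theta^{5} - 72 \theta^{4} + 192 \theta^{3} - 48 \theta^{2} + 32 \theta - 8} != 0.

Invalid: d/d\theta[G] - f = \frac{- 900 \theta^{3} \log{\left(2 \theta - \frac{1}{2} \right)} + 900 \theta^{3} + 225 \theta^{2} \log{\left(2 \theta - \frac{1}{2} \right)} + 300 \theta \log{\left(2 \theta - \frac{1}{2} \right)} + 300 \theta - 75 \log{\left(2 \theta - \frac{1}{2} \right)}}{288 \theta^{5} - 72 \theta^{4} + 192 \theta^{3} - 48 \theta^{2} + 32 \theta - 8}, which is not 0.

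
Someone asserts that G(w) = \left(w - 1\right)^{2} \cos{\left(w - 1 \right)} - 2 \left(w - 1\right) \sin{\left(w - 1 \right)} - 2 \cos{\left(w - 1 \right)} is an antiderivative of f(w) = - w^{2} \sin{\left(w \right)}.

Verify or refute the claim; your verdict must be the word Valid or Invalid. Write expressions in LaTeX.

Invalid: d/dw[G] - f = w^{2} \sin{\left(w \right)} - w^{2} \sin{\left(w - 1 \right)} + 2 w \sin{\left(w - 1 \right)} - \sin{\left(w - 1 \right)}, which is not 0.

d/dw[G] = - w^{2} \sin{\left(w - 1 \right)} + 2 w \sin{\left(w - 1 \right)} - \sin{\left(w - 1 \right)}
d/dw[G] - f(w) = w^{2} \sin{\left(w \right)} - w^{2} \sin{\left(w - 1 \right)} + 2 w \sin{\left(w - 1 \right)} - \sin{\left(w - 1 \right)} != 0.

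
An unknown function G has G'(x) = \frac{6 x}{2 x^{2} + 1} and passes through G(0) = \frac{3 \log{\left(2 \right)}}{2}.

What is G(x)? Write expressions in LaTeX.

The substitution u = 4 x^{2} + 2 works: G'(x) is exactly (dG/du)*(du/dx) for that inner function.
A general antiderivative is \frac{3 \log{\left(4 x^{2} + 2 \right)}}{2} + C.
The condition gives C = \frac{3 \log{\left(2 \right)}}{2} - (\frac{3 \log{\left(2 \right)}}{2}) = 0.
So G(x) = \frac{3 \log{\left(4 x^{2} + 2 \right)}}{2}.
Check: d/dx[\frac{3 \log{\left(4 x^{2} + 2 \right)}}{2}] = \frac{6 x}{2 x^{2} + 1} = G'(x).

G(x) = \frac{3 \log{\left(4 x^{2} + 2 \right)}}{2}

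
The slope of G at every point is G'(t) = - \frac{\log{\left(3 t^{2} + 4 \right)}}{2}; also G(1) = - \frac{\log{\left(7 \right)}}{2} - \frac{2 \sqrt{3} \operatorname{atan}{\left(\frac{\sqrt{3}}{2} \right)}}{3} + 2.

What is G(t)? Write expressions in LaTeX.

G(t) = - \frac{t \log{\left(3 t^{2} + 4 \right)}}{2} + t - \frac{2 \sqrt{3} \operatorname{atan}{\left(\frac{\sqrt{3} t}{2} \right)}}{3} + 1

The proposed G(t) is checked by its d/dt: the result must match the given G'(t).
A general antiderivative is - \frac{t \log{\left(3 t^{2} + 4 \right)}}{2} + t - \frac{2 \sqrt{3} \operatorname{atan}{\left(\frac{\sqrt{3} t}{2} \right)}}{3} + C.
The condition gives C = - \frac{\log{\left(7 \right)}}{2} - \frac{2 \sqrt{3} \operatorname{atan}{\left(\frac{\sqrt{3}}{2} \right)}}{3} + 2 - (- \frac{\log{\left(7 \right)}}{2} - \frac{2 \sqrt{3} \operatorname{atan}{\left(\frac{\sqrt{3}}{2} \right)}}{3} + 1) = 1.
So G(t) = - \frac{t \log{\left(3 t^{2} + 4 \right)}}{2} + t - \frac{2 \sqrt{3} \operatorname{atan}{\left(\frac{\sqrt{3} t}{2} \right)}}{3} + 1.
Check: d/dt[- \frac{t \log{\left(3 t^{2} + 4 \right)}}{2} + t - \frac{2 \sqrt{3} \operatorname{atan}{\left(\frac{\sqrt{3} t}{2} \right)}}{3} + 1] = - \frac{\log{\left(3 t^{2} + 4 \right)}}{2} = G'(t).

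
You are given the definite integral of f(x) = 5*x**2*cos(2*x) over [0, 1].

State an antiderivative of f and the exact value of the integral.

A first test for any F(x): its x-derivative must equal f(x) identically.
F(x) = 5*x**2*sin(2*x)/2 + 5*x*cos(2*x)/2 - 5*sin(2*x)/4 is an antiderivative of f.
Check: d/dx[5*x**2*sin(2*x)/2 + 5*x*cos(2*x)/2 - 5*sin(2*x)/4] = 5*x**2*cos(2*x) = f(x).
F(1) = 5*cos(2)/2 + 5*sin(2)/4; F(0) = 0.
Integral = F(1) - F(0) = 5*cos(2)/2 + 5*sin(2)/4.

Antiderivative: F(x) = 5*x**2*sin(2*x)/2 + 5*x*cos(2*x)/2 - 5*sin(2*x)/4; value = 5*cos(2)/2 + 5*sin(2)/4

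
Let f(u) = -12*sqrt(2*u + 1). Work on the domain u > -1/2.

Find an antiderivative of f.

An antiderivative is F(u) = -4*(2*u + 1)**(3/2).

An antiderivative F(u) passes only if d/du[F] lands on f(u) exactly.
Check: d/du[-4*(2*u + 1)**(3/2)] = -12*sqrt(2*u + 1) = f(u).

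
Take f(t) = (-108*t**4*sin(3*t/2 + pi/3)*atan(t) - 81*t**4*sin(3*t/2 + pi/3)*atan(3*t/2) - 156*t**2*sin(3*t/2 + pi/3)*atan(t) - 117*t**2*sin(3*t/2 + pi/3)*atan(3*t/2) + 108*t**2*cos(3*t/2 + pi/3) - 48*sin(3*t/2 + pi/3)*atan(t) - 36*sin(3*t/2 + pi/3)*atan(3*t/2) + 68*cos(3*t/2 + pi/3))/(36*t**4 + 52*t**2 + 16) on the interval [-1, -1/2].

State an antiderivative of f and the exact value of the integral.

Antiderivative: F(t) = 2*cos(3*t/2 + pi/3)*atan(t) + 3*cos(3*t/2 + pi/3)*atan(3*t/2)/2; value = -3*sin(pi/6 + 3/4)*atan(3/4)/2 - 2*sin(pi/6 + 3/4)*atan(1/2) + 3*sin(pi/6 + 3/2)*atan(3/2)/2 + pi*sin(pi/6 + 3/2)/2

Recognize the product-rule pattern: f = u'v + uv' with u = 2*atan(t) + 3*atan(3*t/2)/2, v = cos(3*t/2 + pi/3), so integration by parts undoes it.
F(t) = 2*cos(3*t/2 + pi/3)*atan(t) + 3*cos(3*t/2 + pi/3)*atan(3*t/2)/2 is an antiderivative of f.
Check: d/dt[2*cos(3*t/2 + pi/3)*atan(t) + 3*cos(3*t/2 + pi/3)*atan(3*t/2)/2] = (-108*t**4*sin(3*t/2 + pi/3)*atan(t) - 81*t**4*sin(3*t/2 + pi/3)*atan(3*t/2) - 156*t**2*sin(3*t/2 + pi/3)*atan(t) - 117*t**2*sin(3*t/2 + pi/3)*atan(3*t/2) + 108*t**2*cos(3*t/2 + pi/3) - 48*sin(3*t/2 + pi/3)*atan(t) - 36*sin(3*t/2 + pi/3)*atan(3*t/2) + 68*cos(3*t/2 + pi/3))/(36*t**4 + 52*t**2 + 16) = f(t).
F(-1/2) = -3*sin(pi/6 + 3/4)*atan(3/4)/2 - 2*sin(pi/6 + 3/4)*atan(1/2); F(-1) = -pi*sin(pi/6 + 3/2)/2 - 3*sin(pi/6 + 3/2)*atan(3/2)/2.
Integral = F(-1/2) - F(-1) = -3*sin(pi/6 + 3/4)*atan(3/4)/2 - 2*sin(pi/6 + 3/4)*atan(1/2) + 3*sin(pi/6 + 3/2)*atan(3/2)/2 + pi*sin(pi/6 + 3/2)/2.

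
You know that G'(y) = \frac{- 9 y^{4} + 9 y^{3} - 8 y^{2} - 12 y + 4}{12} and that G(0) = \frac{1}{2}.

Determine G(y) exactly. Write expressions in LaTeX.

Recover the given G'(y) by differentiating a candidate G(y); any mismatch rules it out.
A general antiderivative is - \frac{3 y^{5}}{20} + \frac{3 y^{4}}{16} - \frac{2 y^{3}}{9} - \frac{y^{2}}{2} + \frac{y}{3} + C.
The condition gives C = \frac{1}{2} - (0) = \frac{1}{2}.
So G(y) = - \frac{3 y^{5}}{20} + \frac{3 y^{4}}{16} - \frac{2 y^{3}}{9} - \frac{y^{2}}{2} + \frac{y}{3} + \frac{1}{2}.
Check: d/dy[- \frac{3 y^{5}}{20} + \frac{3 y^{4}}{16} - \frac{2 y^{3}}{9} - \frac{y^{2}}{2} + \frac{y}{3} + \frac{1}{2}] = - \frac{3 y^{4}}{4} + \frac{3 y^{3}}{4} - \frac{2 y^{2}}{3} - y + \frac{1}{3}, which equals G'(y).

G(y) = - \frac{3 y^{5}}{20} + \frac{3 y^{4}}{16} - \frac{2 y^{3}}{9} - \frac{y^{2}}{2} + \frac{y}{3} + \frac{1}{2}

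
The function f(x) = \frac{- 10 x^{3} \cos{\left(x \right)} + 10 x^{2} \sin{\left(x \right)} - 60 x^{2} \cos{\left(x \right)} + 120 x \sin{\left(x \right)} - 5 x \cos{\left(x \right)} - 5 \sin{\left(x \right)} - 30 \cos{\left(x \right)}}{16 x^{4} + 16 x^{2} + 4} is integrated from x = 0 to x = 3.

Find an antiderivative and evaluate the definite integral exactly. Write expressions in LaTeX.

A candidate is checked by its d/dx: the result must match f(x).
F(x) = - \frac{5 \left(\frac{x}{2} + 3\right) \sin{\left(x \right)}}{4 \left(x^{2} + \frac{1}{2}\right)} is an antiderivative of f.
Check: d/dx[- \frac{5 \left(\frac{x}{2} + 3\right) \sin{\left(x \right)}}{4 \left(x^{2} + \frac{1}{2}\right)}] = \frac{- 10 x^{3} \cos{\left(x \right)} + 10 x^{2} \sin{\left(x \right)} - 60 x^{2} \cos{\left(x \right)} + 120 x \sin{\left(x \right)} - 5 x \cos{\left(x \right)} - 5 \sin{\left(x \right)} - 30 \cos{\left(x \right)}}{16 x^{4} + 16 x^{2} + 4} = f(x).
F(3) = - \frac{45 \sin{\left(3 \right)}}{76}; F(0) = 0.
Integral = F(3) - F(0) = - \frac{45 \sin{\left(3 \right)}}{76}.

Antiderivative: F(x) = - \frac{5 \left(\frac{x}{2} + 3\right) \sin{\left(x \right)}}{4 \left(x^{2} + \frac{1}{2}\right)}; value = - \frac{45 \sin{\left(3 \right)}}{76}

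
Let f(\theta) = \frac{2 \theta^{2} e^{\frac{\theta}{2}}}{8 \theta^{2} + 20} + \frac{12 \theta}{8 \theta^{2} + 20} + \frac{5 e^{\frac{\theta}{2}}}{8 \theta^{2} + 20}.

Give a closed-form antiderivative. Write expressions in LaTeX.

Integrate term by term and add the pieces.
Check: d/d\theta[\frac{e^{\frac{\theta}{2}}}{2} + \frac{3 \log{\left(\theta^{2} + \frac{5}{2} \right)}}{4}] = \frac{2 \theta^{2} e^{\frac{\theta}{2}} + 12 \theta + 5 e^{\frac{\theta}{2}}}{8 \theta^{2} + 20}, which equals f(\theta).

An antiderivative is F(\theta) = \frac{e^{\frac{\theta}{2}}}{2} + \frac{3 \log{\left(\theta^{2} + \frac{5}{2} \right)}}{4}.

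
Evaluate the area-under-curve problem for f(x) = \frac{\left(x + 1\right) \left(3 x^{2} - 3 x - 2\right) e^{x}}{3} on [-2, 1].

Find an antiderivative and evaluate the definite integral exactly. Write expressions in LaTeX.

f has the shape u'v + uv' for u = x^{3} - 3 x^{2} + \frac{13 x}{3} - 5 and v = e^{x} — it is the derivative of the product u*v.
F(x) = \frac{\left(3 x^{3} - 9 x^{2} + 13 x - 15\right) e^{x}}{3} is an antiderivative of f.
Check: d/dx[\frac{\left(3 x^{3} - 9 x^{2} + 13 x - 15\right) e^{x}}{3}] = x^{3} e^{x} - \frac{5 x e^{x}}{3} - \frac{2 e^{x}}{3}, which equals f(x).
F(1) = - \frac{8 e}{3}; F(-2) = - \frac{101}{3 e^{2}}.
Integral = F(1) - F(-2) = - \frac{8 e}{3} + \frac{101}{3 e^{2}}.

Antiderivative: F(x) = \frac{\left(3 x^{3} - 9 x^{2} + 13 x - 15\right) e^{x}}{3}; value = - \frac{8 e}{3} + \frac{101}{3 e^{2}}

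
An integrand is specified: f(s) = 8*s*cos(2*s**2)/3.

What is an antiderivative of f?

An antiderivative is F(s) = 2*sin(2*s**2)/3.

The substitution u = 2*s**2 works: f is exactly (dF/du)*(du/ds) for that inner function.
Check: d/ds[2*sin(2*s**2)/3] = 8*s*cos(2*s**2)/3 = f(s).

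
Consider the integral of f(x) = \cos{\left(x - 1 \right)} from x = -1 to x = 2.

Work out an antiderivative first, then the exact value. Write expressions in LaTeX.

Antiderivative: F(x) = \sin{\left(x - 1 \right)}; value = \sin{\left(1 \right)} + \sin{\left(2 \right)}

Since d/dx undoes antidifferentiation here, F'(x) = f(x) is required of F(x).
F(x) = \sin{\left(x - 1 \right)} is an antiderivative of f.
Check: d/dx[\sin{\left(x - 1 \right)}] = \cos{\left(x - 1 \right)} = f(x).
F(2) = \sin{\left(1 \right)}; F(-1) = - \sin{\left(2 \right)}.
Integral = F(2) - F(-1) = \sin{\left(1 \right)} + \sin{\left(2 \right)}.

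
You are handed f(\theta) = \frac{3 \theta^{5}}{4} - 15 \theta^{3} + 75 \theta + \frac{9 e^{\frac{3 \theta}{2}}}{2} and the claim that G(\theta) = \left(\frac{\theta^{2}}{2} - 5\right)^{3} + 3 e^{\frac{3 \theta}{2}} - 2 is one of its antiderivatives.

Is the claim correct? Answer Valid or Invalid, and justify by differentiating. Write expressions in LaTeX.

d/d\theta[G] = \frac{3 \theta^{5}}{4} - 15 \theta^{3} + 75 \theta + \frac{9 e^{\frac{3 \theta}{2}}}{2}
This equals f(\theta) exactly, so the claim holds.

Valid: G'(\theta) = f(\theta).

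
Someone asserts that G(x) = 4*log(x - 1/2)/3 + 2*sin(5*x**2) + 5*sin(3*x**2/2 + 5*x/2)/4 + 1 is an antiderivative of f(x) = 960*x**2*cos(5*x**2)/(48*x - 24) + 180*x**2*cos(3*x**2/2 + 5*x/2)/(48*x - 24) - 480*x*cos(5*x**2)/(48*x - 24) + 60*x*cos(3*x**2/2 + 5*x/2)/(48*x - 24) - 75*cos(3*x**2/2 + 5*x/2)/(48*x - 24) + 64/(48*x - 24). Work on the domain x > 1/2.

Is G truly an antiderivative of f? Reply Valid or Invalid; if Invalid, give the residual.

Valid - the claim checks out under differentiation.

d/dx[G] = (960*x**2*cos(5*x**2) + 180*x**2*cos(3*x**2/2 + 5*x/2) - 480*x*cos(5*x**2) + 60*x*cos(3*x**2/2 + 5*x/2) - 75*cos(3*x**2/2 + 5*x/2) + 64)/(48*x - 24)
This equals f(x) exactly, so the claim holds.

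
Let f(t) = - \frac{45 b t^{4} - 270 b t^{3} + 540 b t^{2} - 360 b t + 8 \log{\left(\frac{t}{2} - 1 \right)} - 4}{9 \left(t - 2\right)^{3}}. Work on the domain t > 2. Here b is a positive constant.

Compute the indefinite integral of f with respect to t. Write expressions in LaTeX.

F(t) = - \frac{45 b t^{4} - 180 b t^{3} + 180 b t^{2} - 8 \log{\left(\frac{t}{2} - 1 \right)}}{18 \left(t - 2\right)^{2}} + C

An antiderivative F(t) passes only if d/dt[F] lands on f(t) exactly.
Check: d/dt[- \frac{45 b t^{4} - 180 b t^{3} + 180 b t^{2} - 8 \log{\left(\frac{t}{2} - 1 \right)}}{18 \left(t - 2\right)^{2}}] = \frac{- 45 b t^{4} + 270 b t^{3} - 540 b t^{2} + 360 b t - 8 \log{\left(\frac{t}{2} - 1 \right)} + 4}{9 t^{3} - 54 t^{2} + 108 t - 72}, which equals f(t).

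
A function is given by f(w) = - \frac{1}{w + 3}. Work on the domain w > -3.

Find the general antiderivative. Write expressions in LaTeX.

Check any antiderivative F(w) by computing F'(w) and comparing it with f(w).
Check: d/dw[- \log{\left(w + 3 \right)}] = - \frac{1}{w + 3} = f(w).

F(w) = - \log{\left(w + 3 \right)} + C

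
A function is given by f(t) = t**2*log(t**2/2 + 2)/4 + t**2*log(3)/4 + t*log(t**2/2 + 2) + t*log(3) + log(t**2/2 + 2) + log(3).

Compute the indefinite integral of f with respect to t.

Integrate term by term and add the pieces.
Check: d/dt[(3*t**3*log(3*t**2/2 + 6) - 2*t**3 + 18*t**2*log(3*t**2/2 + 6) - 18*t**2 + 36*t*log(3*t**2/2 + 6) - 48*t + 72*log(t**2 + 4) + 96*atan(t/2))/36] = t**2*log(t**2/2 + 2)/4 + t**2*log(3)/4 + t*log(t**2/2 + 2) + t*log(3) + log(t**2/2 + 2) + log(3) = f(t).

F(t) = (3*t**3*log(3*t**2/2 + 6) - 2*t**3 + 18*t**2*log(3*t**2/2 + 6) - 18*t**2 + 36*t*log(3*t**2/2 + 6) - 48*t + 72*log(t**2 + 4) + 96*atan(t/2))/36 + C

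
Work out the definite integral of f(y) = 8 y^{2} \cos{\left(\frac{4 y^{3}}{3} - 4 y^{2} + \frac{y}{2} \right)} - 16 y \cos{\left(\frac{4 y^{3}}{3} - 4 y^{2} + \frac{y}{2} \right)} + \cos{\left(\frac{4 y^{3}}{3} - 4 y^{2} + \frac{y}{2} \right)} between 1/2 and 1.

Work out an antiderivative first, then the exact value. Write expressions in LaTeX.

Antiderivative: F(y) = 2 \sin{\left(\frac{4 y^{3}}{3} - 4 y^{2} + \frac{y}{2} \right)}; value = - 2 \sin{\left(\frac{13}{6} \right)} + 2 \sin{\left(\frac{7}{12} \right)}

The substitution u = \frac{4 y^{3}}{3} - 4 y^{2} + \frac{y}{2} works: f is exactly (dF/du)*(du/dy) for that inner function.
F(y) = 2 \sin{\left(\frac{4 y^{3}}{3} - 4 y^{2} + \frac{y}{2} \right)} is an antiderivative of f.
Check: d/dy[2 \sin{\left(\frac{4 y^{3}}{3} - 4 y^{2} + \frac{y}{2} \right)}] = 8 y^{2} \cos{\left(\frac{4 y^{3}}{3} - 4 y^{2} + \frac{y}{2} \right)} - 16 y \cos{\left(\frac{4 y^{3}}{3} - 4 y^{2} + \frac{y}{2} \right)} + \cos{\left(\frac{4 y^{3}}{3} - 4 y^{2} + \frac{y}{2} \right)} = f(y).
F(1) = - 2 \sin{\left(\frac{13}{6} \right)}; F(1/2) = - 2 \sin{\left(\frac{7}{12} \right)}.
Integral = F(1) - F(1/2) = - 2 \sin{\left(\frac{13}{6} \right)} + 2 \sin{\left(\frac{7}{12} \right)}.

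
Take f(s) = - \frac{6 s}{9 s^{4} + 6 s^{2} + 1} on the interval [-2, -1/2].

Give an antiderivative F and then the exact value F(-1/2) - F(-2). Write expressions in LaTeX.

The substitution u = 3 s^{2} + 1 works: f is exactly (dF/du)*(du/ds) for that inner function.
F(s) = \frac{1}{3 s^{2} + 1} is an antiderivative of f.
Check: d/ds[\frac{1}{3 s^{2} + 1}] = - \frac{6 s}{9 s^{4} + 6 s^{2} + 1} = f(s).
F(-1/2) = \frac{4}{7}; F(-2) = \frac{1}{13}.
Integral = F(-1/2) - F(-2) = \frac{45}{91}.

Antiderivative: F(s) = \frac{1}{3 s^{2} + 1}; value = \frac{45}{91}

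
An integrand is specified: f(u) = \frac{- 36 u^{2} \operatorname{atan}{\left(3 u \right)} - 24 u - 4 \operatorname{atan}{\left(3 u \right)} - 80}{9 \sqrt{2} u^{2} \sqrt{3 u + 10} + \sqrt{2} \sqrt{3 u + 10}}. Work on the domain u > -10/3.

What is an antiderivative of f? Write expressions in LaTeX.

An antiderivative is F(u) = - \frac{4 \sqrt{2} \sqrt{3 u + 10} \operatorname{atan}{\left(3 u \right)}}{3}.

Recognize the product-rule pattern: f = v'r + vr' with v = - \frac{8 \sqrt{\frac{3 u}{2} + 5}}{3}, r = \operatorname{atan}{\left(3 u \right)}, so integration by parts undoes it.
Check: d/du[- \frac{4 \sqrt{2} \sqrt{3 u + 10} \operatorname{atan}{\left(3 u \right)}}{3}] = \frac{- 18 \sqrt{2} u^{2} \operatorname{atan}{\left(3 u \right)} - 12 \sqrt{2} u - 2 \sqrt{2} \operatorname{atan}{\left(3 u \right)} - 40 \sqrt{2}}{9 u^{2} \sqrt{3 u + 10} + \sqrt{3 u + 10}}, which equals f(u).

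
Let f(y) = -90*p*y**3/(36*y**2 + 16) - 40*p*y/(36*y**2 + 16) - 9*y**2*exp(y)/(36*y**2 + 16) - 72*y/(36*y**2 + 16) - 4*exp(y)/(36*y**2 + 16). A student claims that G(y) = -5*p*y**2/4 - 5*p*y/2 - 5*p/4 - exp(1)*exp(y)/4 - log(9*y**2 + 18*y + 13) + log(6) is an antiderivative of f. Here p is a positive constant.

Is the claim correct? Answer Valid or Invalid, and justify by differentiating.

d/dy[G] = (-90*p*y**3 - 270*p*y**2 - 310*p*y - 130*p - 9*exp(1)*y**2*exp(y) - 18*exp(1)*y*exp(y) - 72*y - 13*exp(1)*exp(y) - 72)/(36*y**2 + 72*y + 52)
d/dy[G] - f(y) = (-810*p*y**4 - 1620*p*y**3 - 1530*p*y**2 - 720*p*y - 520*p - 81*exp(1)*y**4*exp(y) + 81*y**4*exp(y) - 162*exp(1)*y**3*exp(y) + 162*y**3*exp(y) - 153*exp(1)*y**2*exp(y) + 153*y**2*exp(y) + 648*y**2 - 72*exp(1)*y*exp(y) + 72*y*exp(y) + 648*y - 52*exp(1)*exp(y) + 52*exp(y) - 288)/(324*y**4 + 648*y**3 + 612*y**2 + 288*y + 208) != 0.

Invalid: d/dy[G] - f = (-810*p*y**4 - 1620*p*y**3 - 1530*p*y**2 - 720*p*y - 520*p - 81*exp(1)*y**4*exp(y) + 81*y**4*exp(y) - 162*exp(1)*y**3*exp(y) + 162*y**3*exp(y) - 153*exp(1)*y**2*exp(y) + 153*y**2*exp(y) + 648*y**2 - 72*exp(1)*y*exp(y) + 72*y*exp(y) + 648*y - 52*exp(1)*exp(y) + 52*exp(y) - 288)/(324*y**4 + 648*y**3 + 612*y**2 + 288*y + 208), which is not 0.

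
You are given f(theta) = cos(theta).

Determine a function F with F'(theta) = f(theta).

Differentiate the proposed F(theta) back; it has to land on f(theta) exactly.
Check: d/dtheta[sin(theta)] = cos(theta) = f(theta).

An antiderivative is F(theta) = sin(theta).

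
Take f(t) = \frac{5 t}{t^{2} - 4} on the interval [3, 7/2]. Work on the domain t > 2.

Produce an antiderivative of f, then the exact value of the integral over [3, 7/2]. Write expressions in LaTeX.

Antiderivative: F(t) = \frac{5 \log{\left(t^{2} - 4 \right)}}{2}; value = - \frac{5 \log{\left(5 \right)}}{2} + \frac{5 \log{\left(\frac{33}{4} \right)}}{2}

The denominator factors as \left(t - 2\right) \left(t + 2\right); partial fractions split f into directly integrable pieces: \frac{5}{2 \left(t + 2\right)} + \frac{5}{2 \left(t - 2\right)}.
F(t) = \frac{5 \log{\left(t^{2} - 4 \right)}}{2} is an antiderivative of f.
Check: d/dt[\frac{5 \log{\left(t^{2} - 4 \right)}}{2}] = \frac{5 t}{t^{2} - 4} = f(t).
F(7/2) = \frac{5 \log{\left(\frac{33}{4} \right)}}{2}; F(3) = \frac{5 \log{\left(5 \right)}}{2}.
Integral = F(7/2) - F(3) = - \frac{5 \log{\left(5 \right)}}{2} + \frac{5 \log{\left(\frac{33}{4} \right)}}{2}.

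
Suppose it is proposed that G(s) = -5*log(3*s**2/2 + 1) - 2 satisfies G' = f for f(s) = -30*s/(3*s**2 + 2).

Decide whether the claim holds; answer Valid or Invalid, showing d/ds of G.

d/ds[G] = -30*s/(3*s**2 + 2)
This equals f(s) exactly, so the claim holds.

Valid - the claim checks out under differentiation.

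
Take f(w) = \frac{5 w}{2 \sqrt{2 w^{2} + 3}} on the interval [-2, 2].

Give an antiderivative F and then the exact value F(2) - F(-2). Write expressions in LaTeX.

Antiderivative: F(w) = \frac{5 \sqrt{2 w^{2} + 3}}{4}; value = 0

f matches the chain-rule pattern g'(h)*h' with inner function h(w) = 2 w^{2} + 3; substituting u = h(w) collapses the integral.
F(w) = \frac{5 \sqrt{2 w^{2} + 3}}{4} is an antiderivative of f.
Check: d/dw[\frac{5 \sqrt{2 w^{2} + 3}}{4}] = \frac{5 w}{2 \sqrt{2 w^{2} + 3}} = f(w).
F(2) = \frac{5 \sqrt{11}}{4}; F(-2) = \frac{5 \sqrt{11}}{4}.
Integral = F(2) - F(-2) = 0.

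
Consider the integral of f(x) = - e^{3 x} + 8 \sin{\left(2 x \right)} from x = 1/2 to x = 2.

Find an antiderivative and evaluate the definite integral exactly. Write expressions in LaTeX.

Antiderivative: F(x) = - \frac{e^{3 x} + 12 \cos{\left(2 x \right)}}{3}; value = - \frac{e^{6}}{3} + \frac{e^{\frac{3}{2}}}{3} + 4 \cos{\left(1 \right)} - 4 \cos{\left(4 \right)}

The integrand splits into summands that can be handled one at a time.
F(x) = - \frac{e^{3 x} + 12 \cos{\left(2 x \right)}}{3} is an antiderivative of f.
Check: d/dx[- \frac{e^{3 x} + 12 \cos{\left(2 x \right)}}{3}] = - e^{3 x} + 8 \sin{\left(2 x \right)} = f(x).
F(2) = - \frac{e^{6}}{3} - 4 \cos{\left(4 \right)}; F(1/2) = - 4 \cos{\left(1 \right)} - \frac{e^{\frac{3}{2}}}{3}.
Integral = F(2) - F(1/2) = - \frac{e^{6}}{3} + \frac{e^{\frac{3}{2}}}{3} + 4 \cos{\left(1 \right)} - 4 \cos{\left(4 \right)}.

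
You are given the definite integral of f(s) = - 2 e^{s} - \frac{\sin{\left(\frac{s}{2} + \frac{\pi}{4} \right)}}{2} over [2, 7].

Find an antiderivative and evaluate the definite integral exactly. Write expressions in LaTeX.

Antiderivative: F(s) = - 2 e^{s} + \cos{\left(\frac{s}{2} + \frac{\pi}{4} \right)}; value = - 2 e^{7} + \cos{\left(\frac{\pi}{4} + \frac{7}{2} \right)} - \cos{\left(\frac{\pi}{4} + 1 \right)} + 2 e^{2}

The integrand splits into summands that can be handled one at a time.
F(s) = - 2 e^{s} + \cos{\left(\frac{s}{2} + \frac{\pi}{4} \right)} is an antiderivative of f.
Check: d/ds[- 2 e^{s} + \cos{\left(\frac{s}{2} + \frac{\pi}{4} \right)}] = - 2 e^{s} - \frac{\sin{\left(\frac{s}{2} + \frac{\pi}{4} \right)}}{2} = f(s).
F(7) = - 2 e^{7} + \cos{\left(\frac{\pi}{4} + \frac{7}{2} \right)}; F(2) = - 2 e^{2} + \cos{\left(\frac{\pi}{4} + 1 \right)}.
Integral = F(7) - F(2) = - 2 e^{7} + \cos{\left(\frac{\pi}{4} + \frac{7}{2} \right)} - \cos{\left(\frac{\pi}{4} + 1 \right)} + 2 e^{2}.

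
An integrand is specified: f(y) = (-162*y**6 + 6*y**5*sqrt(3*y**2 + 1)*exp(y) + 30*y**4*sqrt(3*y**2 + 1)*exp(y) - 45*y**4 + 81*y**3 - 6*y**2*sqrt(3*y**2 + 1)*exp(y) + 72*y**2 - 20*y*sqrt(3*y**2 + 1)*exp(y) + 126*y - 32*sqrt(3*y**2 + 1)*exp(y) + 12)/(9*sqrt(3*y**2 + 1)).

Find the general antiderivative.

Recognize the product-rule pattern: f = u'v + uv' with u = -sqrt(3*y**2 + 1) + 2*exp(y)/3, v = y**5 - y**2 - 4*y/3 - 4, so integration by parts undoes it.
Check: d/dy[(-3*sqrt(3*y**2 + 1) + 2*exp(y))*(3*y**5 - 3*y**2 - 4*y - 12)/9] = (-162*y**6 + 6*y**5*sqrt(3*y**2 + 1)*exp(y) + 30*y**4*sqrt(3*y**2 + 1)*exp(y) - 45*y**4 + 81*y**3 - 6*y**2*sqrt(3*y**2 + 1)*exp(y) + 72*y**2 - 20*y*sqrt(3*y**2 + 1)*exp(y) + 126*y - 32*sqrt(3*y**2 + 1)*exp(y) + 12)/(9*sqrt(3*y**2 + 1)) = f(y).

F(y) = (-3*sqrt(3*y**2 + 1) + 2*exp(y))*(3*y**5 - 3*y**2 - 4*y - 12)/9 + C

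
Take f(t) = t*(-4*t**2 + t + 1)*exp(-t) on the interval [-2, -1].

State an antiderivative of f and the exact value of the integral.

Recognize the product-rule pattern: f = u'v + uv' with u = 4*t**3 + 11*t**2 + 21*t + 21, v = exp(-t), so integration by parts undoes it.
F(t) = (4*t**3 + 11*t**2 + 21*t + 21)*exp(-t) is an antiderivative of f.
Check: d/dt[(4*t**3 + 11*t**2 + 21*t + 21)*exp(-t)] = (-4*t**3 + t**2 + t)*exp(-t), which equals f(t).
F(-1) = 7*exp(1); F(-2) = -9*exp(2).
Integral = F(-1) - F(-2) = 7*exp(1) + 9*exp(2).

Antiderivative: F(t) = (4*t**3 + 11*t**2 + 21*t + 21)*exp(-t); value = 7*exp(1) + 9*exp(2)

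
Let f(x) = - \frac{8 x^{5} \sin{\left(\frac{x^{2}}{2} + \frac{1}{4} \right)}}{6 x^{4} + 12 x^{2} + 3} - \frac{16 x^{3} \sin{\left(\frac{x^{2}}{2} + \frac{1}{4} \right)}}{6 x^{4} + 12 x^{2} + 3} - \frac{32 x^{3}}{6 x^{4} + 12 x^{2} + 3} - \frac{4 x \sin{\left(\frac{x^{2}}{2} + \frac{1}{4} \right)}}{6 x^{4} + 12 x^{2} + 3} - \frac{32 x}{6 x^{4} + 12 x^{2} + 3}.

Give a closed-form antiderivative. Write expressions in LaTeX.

The integrand splits into summands that can be handled one at a time.
Check: d/dx[\frac{4 \left(- \log{\left(x^{4} + 2 x^{2} + \frac{1}{2} \right)} + \cos{\left(\frac{x^{2}}{2} + \frac{1}{4} \right)}\right)}{3}] = \frac{- 8 x^{5} \sin{\left(\frac{x^{2}}{2} + \frac{1}{4} \right)} - 16 x^{3} \sin{\left(\frac{x^{2}}{2} + \frac{1}{4} \right)} - 32 x^{3} - 4 x \sin{\left(\frac{x^{2}}{2} + \frac{1}{4} \right)} - 32 x}{6 x^{4} + 12 x^{2} + 3}, which equals f(x).

An antiderivative is F(x) = \frac{4 \left(- \log{\left(x^{4} + 2 x^{2} + \frac{1}{2} \right)} + \cos{\left(\frac{x^{2}}{2} + \frac{1}{4} \right)}\right)}{3}.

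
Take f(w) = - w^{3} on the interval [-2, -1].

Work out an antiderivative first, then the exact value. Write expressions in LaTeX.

For F(w) to be correct the identity F'(w) - f(w) = 0 must hold.
F(w) = - \frac{w^{4}}{4} is an antiderivative of f.
Check: d/dw[- \frac{w^{4}}{4}] = - w^{3} = f(w).
F(-1) = - \frac{1}{4}; F(-2) = -4.
Integral = F(-1) - F(-2) = \frac{15}{4}.

Antiderivative: F(w) = - \frac{w^{4}}{4}; value = \frac{15}{4}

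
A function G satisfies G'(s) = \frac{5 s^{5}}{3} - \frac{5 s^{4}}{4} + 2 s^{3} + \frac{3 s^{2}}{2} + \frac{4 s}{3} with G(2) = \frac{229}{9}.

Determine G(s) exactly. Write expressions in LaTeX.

The integrand splits into summands that can be handled one at a time.
A general antiderivative is \frac{5 s^{6}}{18} - \frac{s^{5}}{4} + \frac{s^{4}}{2} + \frac{s^{3}}{2} + \frac{2 s^{2}}{3} + C.
The condition gives C = \frac{229}{9} - (\frac{220}{9}) = 1.
So G(s) = \frac{5 s^{6}}{18} - \frac{s^{5}}{4} + \frac{s^{4}}{2} + \frac{s^{3}}{2} + \frac{2 s^{2}}{3} + 1.
Check: d/ds[\frac{5 s^{6}}{18} - \frac{s^{5}}{4} + \frac{s^{4}}{2} + \frac{s^{3}}{2} + \frac{2 s^{2}}{3} + 1] = \frac{5 s^{5}}{3} - \frac{5 s^{4}}{4} + 2 s^{3} + \frac{3 s^{2}}{2} + \frac{4 s}{3} = G'(s).

G(s) = \frac{5 s^{6}}{18} - \frac{s^{5}}{4} + \frac{s^{4}}{2} + \frac{s^{3}}{2} + \frac{2 s^{2}}{3} + 1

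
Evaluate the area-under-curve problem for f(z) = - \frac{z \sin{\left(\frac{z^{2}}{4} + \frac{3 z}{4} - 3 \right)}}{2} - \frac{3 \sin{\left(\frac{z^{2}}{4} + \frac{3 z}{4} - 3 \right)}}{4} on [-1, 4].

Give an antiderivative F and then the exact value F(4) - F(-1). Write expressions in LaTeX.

Antiderivative: F(z) = \cos{\left(\frac{z^{2}}{4} + \frac{3 z}{4} - 3 \right)}; value = \cos{\left(4 \right)} - \cos{\left(\frac{7}{2} \right)}

The substitution u = \frac{z^{2}}{4} + \frac{3 z}{4} - 3 works: f is exactly (dF/du)*(du/dz) for that inner function.
F(z) = \cos{\left(\frac{z^{2}}{4} + \frac{3 z}{4} - 3 \right)} is an antiderivative of f.
Check: d/dz[\cos{\left(\frac{z^{2}}{4} + \frac{3 z}{4} - 3 \right)}] = - \frac{z \sin{\left(\frac{z^{2}}{4} + \frac{3 z}{4} - 3 \right)}}{2} - \frac{3 \sin{\left(\frac{z^{2}}{4} + \frac{3 z}{4} - 3 \right)}}{4} = f(z).
F(4) = \cos{\left(4 \right)}; F(-1) = \cos{\left(\frac{7}{2} \right)}.
Integral = F(4) - F(-1) = \cos{\left(4 \right)} - \cos{\left(\frac{7}{2} \right)}.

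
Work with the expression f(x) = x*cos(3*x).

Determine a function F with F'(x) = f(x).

An antiderivative is F(x) = (3*x*sin(3*x) + cos(3*x))/9.

An antiderivative F(x) passes only if d/dx[F] lands on f(x) exactly.
Check: d/dx[(3*x*sin(3*x) + cos(3*x))/9] = x*cos(3*x) = f(x).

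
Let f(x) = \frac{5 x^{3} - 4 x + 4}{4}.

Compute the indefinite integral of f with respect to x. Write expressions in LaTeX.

A first test for any F(x): its x-derivative must equal f(x) identically.
Check: d/dx[\frac{5 x^{4}}{16} - \frac{x^{2}}{2} + x] = \frac{5 x^{3}}{4} - x + 1, which equals f(x).

F(x) = \frac{5 x^{4}}{16} - \frac{x^{2}}{2} + x + C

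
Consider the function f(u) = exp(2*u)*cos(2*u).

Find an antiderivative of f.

An antiderivative is F(u) = exp(2*u)*sin(2*u)/4 + exp(2*u)*cos(2*u)/4.

Since d/du undoes antidifferentiation here, F'(u) = f(u) is required of F(u).
Check: d/du[exp(2*u)*sin(2*u)/4 + exp(2*u)*cos(2*u)/4] = exp(2*u)*cos(2*u) = f(u).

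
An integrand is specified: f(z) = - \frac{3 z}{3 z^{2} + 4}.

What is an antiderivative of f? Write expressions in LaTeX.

The substitution u = \frac{3 z^{2}}{2} + 2 works: f is exactly (dF/du)*(du/dz) for that inner function.
Check: d/dz[- \frac{\log{\left(\frac{3 z^{2}}{2} + 2 \right)}}{2}] = - \frac{3 z}{3 z^{2} + 4} = f(z).

An antiderivative is F(z) = - \frac{\log{\left(\frac{3 z^{2}}{2} + 2 \right)}}{2}.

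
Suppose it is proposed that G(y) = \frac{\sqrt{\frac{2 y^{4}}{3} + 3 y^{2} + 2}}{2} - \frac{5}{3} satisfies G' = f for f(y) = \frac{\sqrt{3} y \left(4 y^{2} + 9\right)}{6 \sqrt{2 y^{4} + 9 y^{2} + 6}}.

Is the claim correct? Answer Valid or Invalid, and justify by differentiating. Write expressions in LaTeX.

d/dy[G] = \frac{4 \sqrt{3} y^{3} + 9 \sqrt{3} y}{6 \sqrt{2 y^{4} + 9 y^{2} + 6}}
This equals f(y) exactly, so the claim holds.

Valid - the claim checks out under differentiation.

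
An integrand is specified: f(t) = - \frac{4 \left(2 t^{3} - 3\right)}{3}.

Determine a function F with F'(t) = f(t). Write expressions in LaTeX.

An antiderivative is F(t) = - \frac{2 t^{4}}{3} + 4 t.

Since d/dt undoes antidifferentiation here, F'(t) = f(t) is required of F(t).
Check: d/dt[- \frac{2 t^{4}}{3} + 4 t] = 4 - \frac{8 t^{3}}{3}, which equals f(t).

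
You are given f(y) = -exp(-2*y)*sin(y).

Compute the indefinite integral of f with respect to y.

F(y) = 2*exp(-2*y)*sin(y)/5 + exp(-2*y)*cos(y)/5 + C

Differentiate the proposed F(y) back; it has to land on f(y) exactly.
Check: d/dy[2*exp(-2*y)*sin(y)/5 + exp(-2*y)*cos(y)/5] = -exp(-2*y)*sin(y) = f(y).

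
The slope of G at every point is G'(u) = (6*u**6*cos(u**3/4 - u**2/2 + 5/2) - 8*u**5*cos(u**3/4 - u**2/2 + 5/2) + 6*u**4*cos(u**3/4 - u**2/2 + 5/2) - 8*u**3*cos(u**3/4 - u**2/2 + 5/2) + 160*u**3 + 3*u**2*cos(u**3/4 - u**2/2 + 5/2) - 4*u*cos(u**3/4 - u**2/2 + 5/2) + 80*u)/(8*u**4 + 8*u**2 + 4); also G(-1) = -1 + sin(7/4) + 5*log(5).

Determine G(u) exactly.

G(u) = 5*log(2*u**4 + 2*u**2 + 1) + sin(u**3/4 - u**2/2 + 5/2) - 1

For G(u) to be correct, d/du[G] must agree with the stated G'(u) identically.
A general antiderivative is 5*log(2*u**4 + 2*u**2 + 1) + sin(u**3/4 - u**2/2 + 5/2) + C.
The condition gives C = -1 + sin(7/4) + 5*log(5) - (sin(7/4) + 5*log(5)) = -1.
So G(u) = 5*log(2*u**4 + 2*u**2 + 1) + sin(u**3/4 - u**2/2 + 5/2) - 1.
Check: d/du[5*log(2*u**4 + 2*u**2 + 1) + sin(u**3/4 - u**2/2 + 5/2) - 1] = (6*u**6*cos(u**3/4 - u**2/2 + 5/2) - 8*u**5*cos(u**3/4 - u**2/2 + 5/2) + 6*u**4*cos(u**3/4 - u**2/2 + 5/2) - 8*u**3*cos(u**3/4 - u**2/2 + 5/2) + 160*u**3 + 3*u**2*cos(u**3/4 - u**2/2 + 5/2) - 4*u*cos(u**3/4 - u**2/2 + 5/2) + 80*u)/(8*u**4 + 8*u**2 + 4) = G'(u).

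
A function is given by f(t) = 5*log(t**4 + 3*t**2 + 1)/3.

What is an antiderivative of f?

An antiderivative is F(t) = 5*t*log(t**4 + 3*t**2 + 1)/3 - 20*t/3 + 2*(-5/6 + 5*sqrt(5)/6)*atan(2*t/(-1 + sqrt(5))) + 2*(5/6 + 5*sqrt(5)/6)*atan(2*t/(1 + sqrt(5))).

An antiderivative F(t) passes only if d/dt[F] lands on f(t) exactly.
Check: d/dt[5*t*log(t**4 + 3*t**2 + 1)/3 - 20*t/3 + 2*(-5/6 + 5*sqrt(5)/6)*atan(2*t/(-1 + sqrt(5))) + 2*(5/6 + 5*sqrt(5)/6)*atan(2*t/(1 + sqrt(5)))] = 5*log(t**4 + 3*t**2 + 1)/3 = f(t).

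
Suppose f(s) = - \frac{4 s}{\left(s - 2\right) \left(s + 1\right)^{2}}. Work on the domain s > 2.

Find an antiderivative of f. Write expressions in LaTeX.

The denominator factors as \left(s - 2\right) \left(s + 1\right)^{2}; partial fractions split f into directly integrable pieces: \frac{8}{9 \left(s + 1\right)} - \frac{4}{3 \left(s + 1\right)^{2}} - \frac{8}{9 \left(s - 2\right)}.
Check: d/ds[\frac{- 8 s \log{\left(s - 2 \right)} + 8 s \log{\left(s + 1 \right)} - 8 \log{\left(s - 2 \right)} + 8 \log{\left(s + 1 \right)} + 12}{9 s + 9}] = - \frac{4 s}{s^{3} - 3 s - 2}, which equals f(s).

An antiderivative is F(s) = \frac{- 8 s \log{\left(s - 2 \right)} + 8 s \log{\left(s + 1 \right)} - 8 \log{\left(s - 2 \right)} + 8 \log{\left(s + 1 \right)} + 12}{9 s + 9}.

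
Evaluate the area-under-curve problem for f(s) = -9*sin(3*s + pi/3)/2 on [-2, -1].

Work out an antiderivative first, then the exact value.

Whatever form F(s) takes, F'(s) = f(s) is non-negotiable.
F(s) = 3*cos(3*s + pi/3)/2 is an antiderivative of f.
Check: d/ds[3*cos(3*s + pi/3)/2] = -9*sin(3*s + pi/3)/2 = f(s).
F(-1) = 3*sin(pi/6 + 3)/2; F(-2) = 3*sin(pi/6 + 6)/2.
Integral = F(-1) - F(-2) = 3*sin(pi/6 + 3)/2 - 3*sin(pi/6 + 6)/2.

Antiderivative: F(s) = 3*cos(3*s + pi/3)/2; value = 3*sin(pi/6 + 3)/2 - 3*sin(pi/6 + 6)/2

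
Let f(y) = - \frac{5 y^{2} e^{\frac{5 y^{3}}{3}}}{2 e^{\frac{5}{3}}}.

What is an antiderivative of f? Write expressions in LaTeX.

f matches the chain-rule pattern g'(h)*h' with inner function h(y) = \frac{5 y^{3}}{3} - \frac{5}{3}; substituting u = h(y) collapses the integral.
Check: d/dy[- \frac{e^{\frac{5 y^{3}}{3} - \frac{5}{3}}}{2}] = - \frac{5 y^{2} e^{\frac{5 y^{3}}{3}}}{2 e^{\frac{5}{3}}} = f(y).

An antiderivative is F(y) = - \frac{e^{\frac{5 y^{3}}{3} - \frac{5}{3}}}{2}.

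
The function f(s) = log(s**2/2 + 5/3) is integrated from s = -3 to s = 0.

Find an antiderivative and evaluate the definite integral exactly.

Any candidate F(s) must reproduce f(s) exactly when differentiated.
F(s) = (3*s*log(s**2/2 + 5/3) - 6*s + 2*sqrt(30)*atan(sqrt(30)*s/10))/3 is an antiderivative of f.
Check: d/ds[(3*s*log(s**2/2 + 5/3) - 6*s + 2*sqrt(30)*atan(sqrt(30)*s/10))/3] = log(3*s**2 + 10) - log(6), which equals f(s).
F(0) = 0; F(-3) = -3*log(37/6) - 2*sqrt(30)*atan(3*sqrt(30)/10)/3 + 6.
Integral = F(0) - F(-3) = -6 + 2*sqrt(30)*atan(3*sqrt(30)/10)/3 + 3*log(37/6).

Antiderivative: F(s) = (3*s*log(s**2/2 + 5/3) - 6*s + 2*sqrt(30)*atan(sqrt(30)*s/10))/3; value = -6 + 2*sqrt(30)*atan(3*sqrt(30)/10)/3 + 3*log(37/6)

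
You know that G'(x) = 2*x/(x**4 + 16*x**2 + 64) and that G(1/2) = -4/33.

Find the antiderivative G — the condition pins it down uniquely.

The substitution u = x**2/2 + 4 works: G'(x) is exactly (dG/du)*(du/dx) for that inner function.
A general antiderivative is -1/(2*(x**2/2 + 4)) + C.
The condition gives C = -4/33 - (-4/33) = 0.
So G(x) = -1/(x**2 + 8).
Check: d/dx[-1/(x**2 + 8)] = 2*x/(x**4 + 16*x**2 + 64) = G'(x).

G(x) = -1/(x**2 + 8)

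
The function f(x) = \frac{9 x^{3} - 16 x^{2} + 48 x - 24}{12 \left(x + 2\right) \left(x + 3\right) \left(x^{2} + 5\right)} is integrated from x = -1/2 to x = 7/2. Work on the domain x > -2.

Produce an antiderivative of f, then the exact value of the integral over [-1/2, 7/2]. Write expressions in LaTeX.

Factor the denominator (12 \left(x + 2\right) \left(x + 3\right) \left(x^{2} + 5\right)) and decompose: f = - \frac{277 x - 131}{1512 \left(x^{2} + 5\right)} + \frac{185}{56 \left(x + 3\right)} - \frac{64}{27 \left(x + 2\right)}; each piece integrates to a log, atan, or power term.
F(x) = - \frac{64 \log{\left(x + 2 \right)}}{27} + \frac{185 \log{\left(x + 3 \right)}}{56} - \frac{277 \log{\left(x^{2} + 5 \right)}}{3024} + \frac{131 \sqrt{5} \operatorname{atan}{\left(\frac{\sqrt{5} x}{5} \right)}}{7560} is an antiderivative of f.
Check: d/dx[- \frac{64 \log{\left(x + 2 \right)}}{27} + \frac{185 \log{\left(x + 3 \right)}}{56} - \frac{277 \log{\left(x^{2} + 5 \right)}}{3024} + \frac{131 \sqrt{5} \operatorname{atan}{\left(\frac{\sqrt{5} x}{5} \right)}}{7560}] = \frac{9 x^{3} - 16 x^{2} + 48 x - 24}{12 x^{4} + 60 x^{3} + 132 x^{2} + 300 x + 360}, which equals f(x).
F(7/2) = - \frac{64 \log{\left(\frac{11}{2} \right)}}{27} - \frac{277 \log{\left(\frac{69}{4} \right)}}{3024} + \frac{131 \sqrt{5} \operatorname{atan}{\left(\frac{7 \sqrt{5}}{10} \right)}}{7560} + \frac{185 \log{\left(\frac{13}{2} \right)}}{56}; F(-1/2) = - \frac{64 \log{\left(\frac{3}{2} \right)}}{27} - \frac{277 \log{\left(\frac{21}{4} \right)}}{3024} - \frac{131 \sqrt{5} \operatorname{atan}{\left(\frac{\sqrt{5}}{10} \right)}}{7560} + \frac{185 \log{\left(\frac{5}{2} \right)}}{56}.
Integral = F(7/2) - F(-1/2) = - \frac{64 \log{\left(\frac{11}{2} \right)}}{27} - \frac{185 \log{\left(\frac{5}{2} \right)}}{56} - \frac{277 \log{\left(\frac{69}{4} \right)}}{3024} + \frac{131 \sqrt{5} \operatorname{atan}{\left(\frac{\sqrt{5}}{10} \right)}}{7560} + \frac{131 \sqrt{5} \operatorname{atan}{\left(\frac{7 \sqrt{5}}{10} \right)}}{7560} + \frac{277 \log{\left(\frac{21}{4} \right)}}{3024} + \frac{64 \log{\left(\frac{3}{2} \right)}}{27} + \frac{185 \log{\left(\frac{13}{2} \right)}}{56}.

Antiderivative: F(x) = - \frac{64 \log{\left(x + 2 \right)}}{27} + \frac{185 \log{\left(x + 3 \right)}}{56} - \frac{277 \log{\left(x^{2} + 5 \right)}}{3024} + \frac{131 \sqrt{5} \operatorname{atan}{\left(\frac{\sqrt{5} x}{5} \right)}}{7560}; value = - \frac{64 \log{\left(\frac{11}{2} \right)}}{27} - \frac{185 \log{\left(\frac{5}{2} \right)}}{56} - \frac{277 \log{\left(\frac{69}{4} \right)}}{3024} + \frac{131 \sqrt{5} \operatorname{atan}{\left(\frac{\sqrt{5}}{10} \right)}}{7560} + \frac{131 \sqrt{5} \operatorname{atan}{\left(\frac{7 \sqrt{5}}{10} \right)}}{7560} + \frac{277 \log{\left(\frac{21}{4} \right)}}{3024} + \frac{64 \log{\left(\frac{3}{2} \right)}}{27} + \frac{185 \log{\left(\frac{13}{2} \right)}}{56}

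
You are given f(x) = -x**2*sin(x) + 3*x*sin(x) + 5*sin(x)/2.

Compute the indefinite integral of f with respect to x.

The integrand splits into summands that can be handled one at a time.
Check: d/dx[(2*x**2*cos(x) - 4*x*sin(x) - 6*x*cos(x) + 6*sin(x) - 9*cos(x))/2] = -x**2*sin(x) + 3*x*sin(x) + 5*sin(x)/2 = f(x).

F(x) = (2*x**2*cos(x) - 4*x*sin(x) - 6*x*cos(x) + 6*sin(x) - 9*cos(x))/2 + C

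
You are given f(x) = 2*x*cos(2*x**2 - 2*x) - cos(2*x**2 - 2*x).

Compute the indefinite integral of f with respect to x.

The substitution u = 2*x**2 - 2*x works: f is exactly (dF/du)*(du/dx) for that inner function.
Check: d/dx[sin(2*x**2 - 2*x)/2] = 2*x*cos(2*x**2 - 2*x) - cos(2*x**2 - 2*x) = f(x).

F(x) = sin(2*x**2 - 2*x)/2 + C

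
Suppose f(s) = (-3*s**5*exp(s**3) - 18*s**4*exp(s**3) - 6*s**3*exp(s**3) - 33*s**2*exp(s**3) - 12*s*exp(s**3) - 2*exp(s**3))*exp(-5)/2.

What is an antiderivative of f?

An antiderivative is F(s) = -(s**3 + 6*s**2 + 2*s + 10)*exp(s**3 - 5)/2.

f has the shape u'v + uv' for u = -s**3/2 - 3*s**2 - s - 5 and v = exp(s**3 - 5) — it is the derivative of the product u*v.
Check: d/ds[-(s**3 + 6*s**2 + 2*s + 10)*exp(s**3 - 5)/2] = -3*s**5*exp(-5)*exp(s**3)/2 - 9*s**4*exp(-5)*exp(s**3) - 3*s**3*exp(-5)*exp(s**3) - 33*s**2*exp(-5)*exp(s**3)/2 - 6*s*exp(-5)*exp(s**3) - exp(-5)*exp(s**3), which equals f(s).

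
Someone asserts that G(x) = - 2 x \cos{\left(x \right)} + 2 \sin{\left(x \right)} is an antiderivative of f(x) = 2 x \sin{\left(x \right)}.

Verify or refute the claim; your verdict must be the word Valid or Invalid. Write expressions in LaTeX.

d/dx[G] = 2 x \sin{\left(x \right)}
This equals f(x) exactly, so the claim holds.

Valid. The derivative of G reproduces f.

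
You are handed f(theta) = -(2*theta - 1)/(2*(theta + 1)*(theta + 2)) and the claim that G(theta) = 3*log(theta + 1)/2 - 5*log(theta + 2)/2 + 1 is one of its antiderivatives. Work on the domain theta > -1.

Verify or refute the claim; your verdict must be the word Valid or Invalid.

Valid. The derivative of G reproduces f.

d/dtheta[G] = (1 - 2*theta)/(2*theta**2 + 6*theta + 4)
This equals f(theta) exactly, so the claim holds.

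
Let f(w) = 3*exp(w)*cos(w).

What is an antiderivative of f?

Since d/dw undoes antidifferentiation here, F'(w) = f(w) is required of F(w).
Check: d/dw[3*exp(w)*sin(w)/2 + 3*exp(w)*cos(w)/2] = 3*exp(w)*cos(w) = f(w).

An antiderivative is F(w) = 3*exp(w)*sin(w)/2 + 3*exp(w)*cos(w)/2.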